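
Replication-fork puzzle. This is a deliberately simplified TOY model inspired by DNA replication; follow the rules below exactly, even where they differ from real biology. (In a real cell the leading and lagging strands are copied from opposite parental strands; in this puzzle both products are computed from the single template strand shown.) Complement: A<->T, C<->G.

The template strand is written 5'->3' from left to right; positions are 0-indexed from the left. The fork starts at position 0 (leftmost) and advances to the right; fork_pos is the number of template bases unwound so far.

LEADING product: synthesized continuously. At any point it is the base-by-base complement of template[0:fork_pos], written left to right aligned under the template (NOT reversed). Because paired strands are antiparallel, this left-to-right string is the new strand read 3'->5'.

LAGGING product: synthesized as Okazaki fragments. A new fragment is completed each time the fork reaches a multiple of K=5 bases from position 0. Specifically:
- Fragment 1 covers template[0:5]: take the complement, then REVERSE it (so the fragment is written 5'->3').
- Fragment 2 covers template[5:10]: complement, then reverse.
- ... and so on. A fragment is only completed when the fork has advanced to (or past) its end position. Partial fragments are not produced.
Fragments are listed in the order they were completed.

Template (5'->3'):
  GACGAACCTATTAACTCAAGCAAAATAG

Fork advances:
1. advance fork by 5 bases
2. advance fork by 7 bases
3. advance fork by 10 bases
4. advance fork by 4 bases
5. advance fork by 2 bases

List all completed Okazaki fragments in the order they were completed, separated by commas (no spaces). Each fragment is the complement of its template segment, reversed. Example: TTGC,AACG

Answer: TCGTC,TAGGT,GTTAA,CTTGA,TTTTG

Derivation:
Step 1: advance 5 -> fork_pos = 0 + 5 = 5. Reached multiple(s) of 5: 5 -> fragment 1 completed (1 total).
Step 2: advance 7 -> fork_pos = 5 + 7 = 12. Reached multiple(s) of 5: 10 -> fragment 2 completed (2 total).
Step 3: advance 10 -> fork_pos = 12 + 10 = 22. Reached multiple(s) of 5: 15, 20 -> fragments 3-4 completed (4 total).
Step 4: advance 4 -> fork_pos = 22 + 4 = 26. Reached multiple(s) of 5: 25 -> fragment 5 completed (5 total).
Step 5: advance 2 -> fork_pos = 26 + 2 = 28. Next multiple of 5 is 30 (not reached); still 5 fragment(s).
Final fork_pos = 28, so 5 fragment(s) are complete. Build each: template segment -> complement -> reverse.
Fragment 1: template[0:5] = GACGA -> complement CTGCT -> reversed TCGTC
Fragment 2: template[5:10] = ACCTA -> complement TGGAT -> reversed TAGGT
Fragment 3: template[10:15] = TTAAC -> complement AATTG -> reversed GTTAA
Fragment 4: template[15:20] = TCAAG -> complement AGTTC -> reversed CTTGA
Fragment 5: template[20:25] = CAAAA -> complement GTTTT -> reversed TTTTG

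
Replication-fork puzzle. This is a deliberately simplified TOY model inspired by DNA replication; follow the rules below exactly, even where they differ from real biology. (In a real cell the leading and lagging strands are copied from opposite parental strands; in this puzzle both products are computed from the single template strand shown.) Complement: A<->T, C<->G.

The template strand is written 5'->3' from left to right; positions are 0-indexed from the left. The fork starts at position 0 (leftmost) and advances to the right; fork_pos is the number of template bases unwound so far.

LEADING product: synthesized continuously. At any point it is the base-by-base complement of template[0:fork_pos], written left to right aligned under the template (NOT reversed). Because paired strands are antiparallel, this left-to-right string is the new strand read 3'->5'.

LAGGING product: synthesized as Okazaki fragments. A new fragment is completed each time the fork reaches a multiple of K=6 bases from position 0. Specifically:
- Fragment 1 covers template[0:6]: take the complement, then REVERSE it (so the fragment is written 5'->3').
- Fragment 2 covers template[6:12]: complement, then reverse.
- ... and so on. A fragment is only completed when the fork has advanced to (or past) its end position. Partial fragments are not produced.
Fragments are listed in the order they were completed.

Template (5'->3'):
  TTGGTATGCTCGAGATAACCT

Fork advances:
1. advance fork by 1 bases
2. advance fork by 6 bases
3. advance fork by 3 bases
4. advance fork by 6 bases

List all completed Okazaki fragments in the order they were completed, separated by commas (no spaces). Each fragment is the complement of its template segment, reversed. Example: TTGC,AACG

Step 1: advance 1 -> fork_pos = 0 + 1 = 1. Next multiple of 6 is 6 (not reached); still 0 fragment(s).
Step 2: advance 6 -> fork_pos = 1 + 6 = 7. Reached multiple(s) of 6: 6 -> fragment 1 completed (1 total).
Step 3: advance 3 -> fork_pos = 7 + 3 = 10. Next multiple of 6 is 12 (not reached); still 1 fragment(s).
Step 4: advance 6 -> fork_pos = 10 + 6 = 16. Reached multiple(s) of 6: 12 -> fragment 2 completed (2 total).
Final fork_pos = 16, so 2 fragment(s) are complete. Build each: template segment -> complement -> reverse.
Fragment 1: template[0:6] = TTGGTA -> complement AACCAT -> reversed TACCAA
Fragment 2: template[6:12] = TGCTCG -> complement ACGAGC -> reversed CGAGCA

Answer: TACCAA,CGAGCA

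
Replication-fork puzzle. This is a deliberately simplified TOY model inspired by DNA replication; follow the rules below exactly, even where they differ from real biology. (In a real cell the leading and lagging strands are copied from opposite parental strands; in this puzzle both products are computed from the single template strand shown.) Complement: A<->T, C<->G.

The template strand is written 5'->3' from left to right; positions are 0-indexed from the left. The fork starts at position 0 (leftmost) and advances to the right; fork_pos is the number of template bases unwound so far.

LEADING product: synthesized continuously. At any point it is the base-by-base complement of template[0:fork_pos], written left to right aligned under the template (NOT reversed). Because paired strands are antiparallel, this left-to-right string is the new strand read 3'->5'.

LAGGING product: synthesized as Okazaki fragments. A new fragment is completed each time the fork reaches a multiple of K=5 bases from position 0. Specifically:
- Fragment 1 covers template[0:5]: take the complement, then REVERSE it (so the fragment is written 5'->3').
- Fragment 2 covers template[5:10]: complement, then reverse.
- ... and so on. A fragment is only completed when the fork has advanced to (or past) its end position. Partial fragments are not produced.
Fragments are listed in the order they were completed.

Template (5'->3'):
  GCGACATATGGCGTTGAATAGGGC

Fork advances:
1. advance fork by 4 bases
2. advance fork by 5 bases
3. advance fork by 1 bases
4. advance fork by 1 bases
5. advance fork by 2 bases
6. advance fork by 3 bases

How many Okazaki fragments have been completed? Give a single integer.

Answer: 3

Derivation:
Step 1: advance 4 -> fork_pos = 0 + 4 = 4. Next multiple of 5 is 5 (not reached); still 0 fragment(s).
Step 2: advance 5 -> fork_pos = 4 + 5 = 9. Reached multiple(s) of 5: 5 -> fragment 1 completed (1 total).
Step 3: advance 1 -> fork_pos = 9 + 1 = 10. Reached multiple(s) of 5: 10 -> fragment 2 completed (2 total).
Step 4: advance 1 -> fork_pos = 10 + 1 = 11. Next multiple of 5 is 15 (not reached); still 2 fragment(s).
Step 5: advance 2 -> fork_pos = 11 + 2 = 13. Next multiple of 5 is 15 (not reached); still 2 fragment(s).
Step 6: advance 3 -> fork_pos = 13 + 3 = 16. Reached multiple(s) of 5: 15 -> fragment 3 completed (3 total).
Check: final fork_pos = 16; the multiples of 5 that are <= 16 are 5..15 -> 16 // 5 = 3 completed fragment(s).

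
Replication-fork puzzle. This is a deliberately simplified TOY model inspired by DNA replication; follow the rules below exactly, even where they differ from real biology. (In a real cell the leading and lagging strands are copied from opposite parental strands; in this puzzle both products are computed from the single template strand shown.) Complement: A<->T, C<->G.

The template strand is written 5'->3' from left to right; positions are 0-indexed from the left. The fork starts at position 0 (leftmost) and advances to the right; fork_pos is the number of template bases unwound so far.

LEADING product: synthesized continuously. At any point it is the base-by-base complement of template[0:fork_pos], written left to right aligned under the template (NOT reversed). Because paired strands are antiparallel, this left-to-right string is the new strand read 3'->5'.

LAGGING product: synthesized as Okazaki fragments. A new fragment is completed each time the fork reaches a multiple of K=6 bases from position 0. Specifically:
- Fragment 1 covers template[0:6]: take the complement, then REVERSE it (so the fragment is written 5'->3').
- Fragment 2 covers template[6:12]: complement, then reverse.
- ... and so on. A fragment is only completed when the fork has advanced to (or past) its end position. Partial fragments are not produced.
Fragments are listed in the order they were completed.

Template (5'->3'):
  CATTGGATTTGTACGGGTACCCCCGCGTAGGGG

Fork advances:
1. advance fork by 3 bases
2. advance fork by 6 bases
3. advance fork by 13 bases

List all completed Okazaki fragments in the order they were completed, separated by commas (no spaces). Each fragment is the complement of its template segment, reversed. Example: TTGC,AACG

Answer: CCAATG,ACAAAT,ACCCGT

Derivation:
Step 1: advance 3 -> fork_pos = 0 + 3 = 3. Next multiple of 6 is 6 (not reached); still 0 fragment(s).
Step 2: advance 6 -> fork_pos = 3 + 6 = 9. Reached multiple(s) of 6: 6 -> fragment 1 completed (1 total).
Step 3: advance 13 -> fork_pos = 9 + 13 = 22. Reached multiple(s) of 6: 12, 18 -> fragments 2-3 completed (3 total).
Final fork_pos = 22, so 3 fragment(s) are complete. Build each: template segment -> complement -> reverse.
Fragment 1: template[0:6] = CATTGG -> complement GTAACC -> reversed CCAATG
Fragment 2: template[6:12] = ATTTGT -> complement TAAACA -> reversed ACAAAT
Fragment 3: template[12:18] = ACGGGT -> complement TGCCCA -> reversed ACCCGT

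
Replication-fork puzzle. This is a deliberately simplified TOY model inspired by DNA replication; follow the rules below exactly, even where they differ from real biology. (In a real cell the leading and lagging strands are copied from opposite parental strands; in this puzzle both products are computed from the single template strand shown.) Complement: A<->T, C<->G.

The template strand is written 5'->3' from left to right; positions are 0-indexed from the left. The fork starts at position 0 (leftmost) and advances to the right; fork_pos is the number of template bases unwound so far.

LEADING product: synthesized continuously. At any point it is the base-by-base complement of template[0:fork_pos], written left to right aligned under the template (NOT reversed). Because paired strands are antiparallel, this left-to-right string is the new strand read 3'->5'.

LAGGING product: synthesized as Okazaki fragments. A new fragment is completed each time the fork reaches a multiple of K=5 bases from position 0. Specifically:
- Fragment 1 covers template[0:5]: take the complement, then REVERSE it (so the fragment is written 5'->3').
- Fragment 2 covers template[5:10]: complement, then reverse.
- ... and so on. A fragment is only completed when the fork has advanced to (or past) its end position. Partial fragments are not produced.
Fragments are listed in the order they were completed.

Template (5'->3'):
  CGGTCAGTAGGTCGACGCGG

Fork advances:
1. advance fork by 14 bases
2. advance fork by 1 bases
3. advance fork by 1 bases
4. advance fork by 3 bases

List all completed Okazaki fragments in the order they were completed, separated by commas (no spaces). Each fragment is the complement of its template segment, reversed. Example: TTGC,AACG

Answer: GACCG,CTACT,TCGAC

Derivation:
Step 1: advance 14 -> fork_pos = 0 + 14 = 14. Reached multiple(s) of 5: 5, 10 -> fragments 1-2 completed (2 total).
Step 2: advance 1 -> fork_pos = 14 + 1 = 15. Reached multiple(s) of 5: 15 -> fragment 3 completed (3 total).
Step 3: advance 1 -> fork_pos = 15 + 1 = 16. Next multiple of 5 is 20 (not reached); still 3 fragment(s).
Step 4: advance 3 -> fork_pos = 16 + 3 = 19. Next multiple of 5 is 20 (not reached); still 3 fragment(s).
Final fork_pos = 19, so 3 fragment(s) are complete. Build each: template segment -> complement -> reverse.
Fragment 1: template[0:5] = CGGTC -> complement GCCAG -> reversed GACCG
Fragment 2: template[5:10] = AGTAG -> complement TCATC -> reversed CTACT
Fragment 3: template[10:15] = GTCGA -> complement CAGCT -> reversed TCGAC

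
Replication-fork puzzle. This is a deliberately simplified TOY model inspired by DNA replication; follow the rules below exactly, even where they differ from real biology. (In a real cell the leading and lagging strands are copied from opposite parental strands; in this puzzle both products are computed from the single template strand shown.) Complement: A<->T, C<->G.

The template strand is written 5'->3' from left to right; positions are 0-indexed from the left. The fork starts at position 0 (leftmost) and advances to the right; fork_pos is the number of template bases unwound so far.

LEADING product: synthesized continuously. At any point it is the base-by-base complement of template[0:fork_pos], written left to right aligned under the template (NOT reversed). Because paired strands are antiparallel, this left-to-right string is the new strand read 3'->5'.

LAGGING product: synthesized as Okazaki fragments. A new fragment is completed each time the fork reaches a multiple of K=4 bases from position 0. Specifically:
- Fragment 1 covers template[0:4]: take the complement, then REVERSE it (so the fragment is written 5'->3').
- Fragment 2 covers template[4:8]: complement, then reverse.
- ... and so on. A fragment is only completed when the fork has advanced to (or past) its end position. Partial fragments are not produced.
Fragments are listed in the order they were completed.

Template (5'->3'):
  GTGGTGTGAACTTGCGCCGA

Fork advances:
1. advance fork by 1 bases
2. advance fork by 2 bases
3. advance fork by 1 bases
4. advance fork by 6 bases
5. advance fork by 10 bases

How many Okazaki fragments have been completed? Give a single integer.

Answer: 5

Derivation:
Step 1: advance 1 -> fork_pos = 0 + 1 = 1. Next multiple of 4 is 4 (not reached); still 0 fragment(s).
Step 2: advance 2 -> fork_pos = 1 + 2 = 3. Next multiple of 4 is 4 (not reached); still 0 fragment(s).
Step 3: advance 1 -> fork_pos = 3 + 1 = 4. Reached multiple(s) of 4: 4 -> fragment 1 completed (1 total).
Step 4: advance 6 -> fork_pos = 4 + 6 = 10. Reached multiple(s) of 4: 8 -> fragment 2 completed (2 total).
Step 5: advance 10 -> fork_pos = 10 + 10 = 20. Reached multiple(s) of 4: 12, 16, 20 -> fragments 3-5 completed (5 total).
Check: final fork_pos = 20; the multiples of 4 that are <= 20 are 4..20 -> 20 // 4 = 5 completed fragment(s).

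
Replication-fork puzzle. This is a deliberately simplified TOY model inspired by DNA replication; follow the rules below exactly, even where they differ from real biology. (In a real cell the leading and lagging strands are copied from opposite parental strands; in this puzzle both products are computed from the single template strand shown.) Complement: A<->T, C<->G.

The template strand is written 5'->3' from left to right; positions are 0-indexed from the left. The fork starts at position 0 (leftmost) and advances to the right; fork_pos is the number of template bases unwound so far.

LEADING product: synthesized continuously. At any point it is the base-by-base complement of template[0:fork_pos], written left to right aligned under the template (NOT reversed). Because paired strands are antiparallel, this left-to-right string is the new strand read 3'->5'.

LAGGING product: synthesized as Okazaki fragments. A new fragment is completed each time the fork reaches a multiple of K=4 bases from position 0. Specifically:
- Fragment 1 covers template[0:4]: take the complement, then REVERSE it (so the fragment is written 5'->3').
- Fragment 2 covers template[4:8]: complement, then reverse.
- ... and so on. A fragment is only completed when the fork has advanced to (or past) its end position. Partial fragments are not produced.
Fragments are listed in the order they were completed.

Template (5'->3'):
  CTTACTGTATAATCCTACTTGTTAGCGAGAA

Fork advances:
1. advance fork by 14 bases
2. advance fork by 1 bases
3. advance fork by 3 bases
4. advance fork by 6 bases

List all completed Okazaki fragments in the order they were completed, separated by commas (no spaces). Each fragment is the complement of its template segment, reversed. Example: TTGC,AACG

Step 1: advance 14 -> fork_pos = 0 + 14 = 14. Reached multiple(s) of 4: 4, 8, 12 -> fragments 1-3 completed (3 total).
Step 2: advance 1 -> fork_pos = 14 + 1 = 15. Next multiple of 4 is 16 (not reached); still 3 fragment(s).
Step 3: advance 3 -> fork_pos = 15 + 3 = 18. Reached multiple(s) of 4: 16 -> fragment 4 completed (4 total).
Step 4: advance 6 -> fork_pos = 18 + 6 = 24. Reached multiple(s) of 4: 20, 24 -> fragments 5-6 completed (6 total).
Final fork_pos = 24, so 6 fragment(s) are complete. Build each: template segment -> complement -> reverse.
Fragment 1: template[0:4] = CTTA -> complement GAAT -> reversed TAAG
Fragment 2: template[4:8] = CTGT -> complement GACA -> reversed ACAG
Fragment 3: template[8:12] = ATAA -> complement TATT -> reversed TTAT
Fragment 4: template[12:16] = TCCT -> complement AGGA -> reversed AGGA
Fragment 5: template[16:20] = ACTT -> complement TGAA -> reversed AAGT
Fragment 6: template[20:24] = GTTA -> complement CAAT -> reversed TAAC

Answer: TAAG,ACAG,TTAT,AGGA,AAGT,TAAC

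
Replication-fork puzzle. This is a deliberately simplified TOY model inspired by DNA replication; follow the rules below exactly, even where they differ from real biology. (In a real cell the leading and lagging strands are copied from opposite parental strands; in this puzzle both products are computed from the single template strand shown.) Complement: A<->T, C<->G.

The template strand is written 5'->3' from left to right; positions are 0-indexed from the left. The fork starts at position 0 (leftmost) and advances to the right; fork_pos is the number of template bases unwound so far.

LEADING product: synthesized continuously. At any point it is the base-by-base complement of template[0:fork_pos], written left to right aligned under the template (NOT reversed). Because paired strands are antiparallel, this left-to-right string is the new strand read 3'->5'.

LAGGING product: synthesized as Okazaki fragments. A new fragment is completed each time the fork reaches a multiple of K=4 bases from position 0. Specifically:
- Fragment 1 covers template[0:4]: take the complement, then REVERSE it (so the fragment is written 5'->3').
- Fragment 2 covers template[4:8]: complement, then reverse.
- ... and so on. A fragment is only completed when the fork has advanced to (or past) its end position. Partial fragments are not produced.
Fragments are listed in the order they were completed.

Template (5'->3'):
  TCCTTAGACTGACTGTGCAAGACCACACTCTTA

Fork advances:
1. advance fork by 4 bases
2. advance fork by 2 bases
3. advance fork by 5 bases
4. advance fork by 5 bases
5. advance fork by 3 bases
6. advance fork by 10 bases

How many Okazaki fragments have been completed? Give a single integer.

Answer: 7

Derivation:
Step 1: advance 4 -> fork_pos = 0 + 4 = 4. Reached multiple(s) of 4: 4 -> fragment 1 completed (1 total).
Step 2: advance 2 -> fork_pos = 4 + 2 = 6. Next multiple of 4 is 8 (not reached); still 1 fragment(s).
Step 3: advance 5 -> fork_pos = 6 + 5 = 11. Reached multiple(s) of 4: 8 -> fragment 2 completed (2 total).
Step 4: advance 5 -> fork_pos = 11 + 5 = 16. Reached multiple(s) of 4: 12, 16 -> fragments 3-4 completed (4 total).
Step 5: advance 3 -> fork_pos = 16 + 3 = 19. Next multiple of 4 is 20 (not reached); still 4 fragment(s).
Step 6: advance 10 -> fork_pos = 19 + 10 = 29. Reached multiple(s) of 4: 20, 24, 28 -> fragments 5-7 completed (7 total).
Check: final fork_pos = 29; the multiples of 4 that are <= 29 are 4..28 -> 29 // 4 = 7 completed fragment(s).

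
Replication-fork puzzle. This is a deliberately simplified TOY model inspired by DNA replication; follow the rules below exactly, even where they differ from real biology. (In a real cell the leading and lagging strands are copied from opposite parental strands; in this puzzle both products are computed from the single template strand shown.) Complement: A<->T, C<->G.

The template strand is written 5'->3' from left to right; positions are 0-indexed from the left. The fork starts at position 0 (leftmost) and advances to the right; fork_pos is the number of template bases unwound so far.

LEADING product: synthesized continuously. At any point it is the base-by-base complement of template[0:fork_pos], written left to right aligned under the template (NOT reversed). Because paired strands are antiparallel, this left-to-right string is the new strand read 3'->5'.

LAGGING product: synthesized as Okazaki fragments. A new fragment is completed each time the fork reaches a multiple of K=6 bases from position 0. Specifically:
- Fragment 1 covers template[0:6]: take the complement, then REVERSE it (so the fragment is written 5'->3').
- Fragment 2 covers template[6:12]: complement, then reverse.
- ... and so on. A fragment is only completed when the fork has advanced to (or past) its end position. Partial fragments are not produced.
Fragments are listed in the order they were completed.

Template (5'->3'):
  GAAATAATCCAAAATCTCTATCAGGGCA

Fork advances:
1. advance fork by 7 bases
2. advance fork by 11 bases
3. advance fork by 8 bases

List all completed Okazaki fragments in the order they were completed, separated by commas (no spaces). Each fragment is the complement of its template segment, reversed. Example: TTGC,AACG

Answer: TATTTC,TTGGAT,GAGATT,CTGATA

Derivation:
Step 1: advance 7 -> fork_pos = 0 + 7 = 7. Reached multiple(s) of 6: 6 -> fragment 1 completed (1 total).
Step 2: advance 11 -> fork_pos = 7 + 11 = 18. Reached multiple(s) of 6: 12, 18 -> fragments 2-3 completed (3 total).
Step 3: advance 8 -> fork_pos = 18 + 8 = 26. Reached multiple(s) of 6: 24 -> fragment 4 completed (4 total).
Final fork_pos = 26, so 4 fragment(s) are complete. Build each: template segment -> complement -> reverse.
Fragment 1: template[0:6] = GAAATA -> complement CTTTAT -> reversed TATTTC
Fragment 2: template[6:12] = ATCCAA -> complement TAGGTT -> reversed TTGGAT
Fragment 3: template[12:18] = AATCTC -> complement TTAGAG -> reversed GAGATT
Fragment 4: template[18:24] = TATCAG -> complement ATAGTC -> reversed CTGATA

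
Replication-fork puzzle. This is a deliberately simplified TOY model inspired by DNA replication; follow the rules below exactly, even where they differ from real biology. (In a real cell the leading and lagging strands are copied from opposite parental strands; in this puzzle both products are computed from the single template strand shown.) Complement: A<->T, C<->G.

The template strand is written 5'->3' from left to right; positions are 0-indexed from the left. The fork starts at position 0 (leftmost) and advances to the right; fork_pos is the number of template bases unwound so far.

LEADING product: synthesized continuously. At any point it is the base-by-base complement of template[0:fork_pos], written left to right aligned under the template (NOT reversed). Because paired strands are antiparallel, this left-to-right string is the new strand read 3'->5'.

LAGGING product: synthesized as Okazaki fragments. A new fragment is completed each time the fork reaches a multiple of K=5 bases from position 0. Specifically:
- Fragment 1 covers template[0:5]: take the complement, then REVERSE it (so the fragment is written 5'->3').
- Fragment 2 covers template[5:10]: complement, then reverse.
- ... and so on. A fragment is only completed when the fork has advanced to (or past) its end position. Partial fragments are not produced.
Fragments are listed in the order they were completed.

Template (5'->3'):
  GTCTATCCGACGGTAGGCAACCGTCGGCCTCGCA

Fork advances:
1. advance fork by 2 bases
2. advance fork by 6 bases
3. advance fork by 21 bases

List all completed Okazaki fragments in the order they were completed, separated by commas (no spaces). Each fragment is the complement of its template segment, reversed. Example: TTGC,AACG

Step 1: advance 2 -> fork_pos = 0 + 2 = 2. Next multiple of 5 is 5 (not reached); still 0 fragment(s).
Step 2: advance 6 -> fork_pos = 2 + 6 = 8. Reached multiple(s) of 5: 5 -> fragment 1 completed (1 total).
Step 3: advance 21 -> fork_pos = 8 + 21 = 29. Reached multiple(s) of 5: 10, 15, 20, 25 -> fragments 2-5 completed (5 total).
Final fork_pos = 29, so 5 fragment(s) are complete. Build each: template segment -> complement -> reverse.
Fragment 1: template[0:5] = GTCTA -> complement CAGAT -> reversed TAGAC
Fragment 2: template[5:10] = TCCGA -> complement AGGCT -> reversed TCGGA
Fragment 3: template[10:15] = CGGTA -> complement GCCAT -> reversed TACCG
Fragment 4: template[15:20] = GGCAA -> complement CCGTT -> reversed TTGCC
Fragment 5: template[20:25] = CCGTC -> complement GGCAG -> reversed GACGG

Answer: TAGAC,TCGGA,TACCG,TTGCC,GACGG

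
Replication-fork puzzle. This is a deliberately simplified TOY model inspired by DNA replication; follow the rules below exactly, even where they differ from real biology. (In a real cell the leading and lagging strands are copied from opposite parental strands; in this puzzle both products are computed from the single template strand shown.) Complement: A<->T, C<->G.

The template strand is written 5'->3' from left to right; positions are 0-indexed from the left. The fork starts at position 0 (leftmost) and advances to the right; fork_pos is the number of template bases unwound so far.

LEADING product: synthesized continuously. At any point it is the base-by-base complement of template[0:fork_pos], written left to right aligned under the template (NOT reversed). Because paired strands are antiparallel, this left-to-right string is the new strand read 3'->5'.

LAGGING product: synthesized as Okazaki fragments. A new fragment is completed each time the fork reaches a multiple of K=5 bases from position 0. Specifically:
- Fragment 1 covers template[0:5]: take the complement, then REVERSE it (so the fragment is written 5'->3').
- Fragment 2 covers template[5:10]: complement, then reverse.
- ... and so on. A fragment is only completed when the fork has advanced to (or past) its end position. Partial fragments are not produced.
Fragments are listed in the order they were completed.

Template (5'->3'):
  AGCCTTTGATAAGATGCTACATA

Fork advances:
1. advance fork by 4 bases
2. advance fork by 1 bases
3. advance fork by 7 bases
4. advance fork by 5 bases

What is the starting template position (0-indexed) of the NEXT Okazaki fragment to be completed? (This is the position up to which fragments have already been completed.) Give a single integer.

Step 1: advance 4 -> fork_pos = 0 + 4 = 4. Next multiple of 5 is 5 (not reached); still 0 fragment(s).
Step 2: advance 1 -> fork_pos = 4 + 1 = 5. Reached multiple(s) of 5: 5 -> fragment 1 completed (1 total).
Step 3: advance 7 -> fork_pos = 5 + 7 = 12. Reached multiple(s) of 5: 10 -> fragment 2 completed (2 total).
Step 4: advance 5 -> fork_pos = 12 + 5 = 17. Reached multiple(s) of 5: 15 -> fragment 3 completed (3 total).
3 fragment(s) completed, covering template[0:15] (3 x 5 = 15). The next fragment, fragment 4, covers template[15:20], so it starts at position 15.

Answer: 15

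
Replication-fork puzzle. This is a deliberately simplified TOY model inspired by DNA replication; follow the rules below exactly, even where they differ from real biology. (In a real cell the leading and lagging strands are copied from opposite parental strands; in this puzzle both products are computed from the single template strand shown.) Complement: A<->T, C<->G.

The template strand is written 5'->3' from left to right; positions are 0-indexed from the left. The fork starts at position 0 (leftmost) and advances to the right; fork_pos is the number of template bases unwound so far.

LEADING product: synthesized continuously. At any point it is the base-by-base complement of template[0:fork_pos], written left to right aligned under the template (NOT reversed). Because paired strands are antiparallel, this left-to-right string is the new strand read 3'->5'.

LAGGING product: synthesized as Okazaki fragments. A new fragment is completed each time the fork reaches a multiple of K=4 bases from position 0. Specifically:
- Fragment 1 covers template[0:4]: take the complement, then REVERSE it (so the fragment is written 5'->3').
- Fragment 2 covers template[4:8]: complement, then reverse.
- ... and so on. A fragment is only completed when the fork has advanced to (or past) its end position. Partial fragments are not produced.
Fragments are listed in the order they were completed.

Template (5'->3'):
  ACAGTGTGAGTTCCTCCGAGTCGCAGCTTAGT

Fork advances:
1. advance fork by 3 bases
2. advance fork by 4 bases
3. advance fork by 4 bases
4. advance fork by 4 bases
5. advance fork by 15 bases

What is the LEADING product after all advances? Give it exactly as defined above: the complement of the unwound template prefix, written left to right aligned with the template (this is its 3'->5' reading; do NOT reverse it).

Step 1: advance 3 -> fork_pos = 0 + 3 = 3.
Step 2: advance 4 -> fork_pos = 3 + 4 = 7.
Step 3: advance 4 -> fork_pos = 7 + 4 = 11.
Step 4: advance 4 -> fork_pos = 11 + 4 = 15.
Step 5: advance 15 -> fork_pos = 15 + 15 = 30.
Unwound prefix: template[0:30] = ACAGTGTGAGTTCCTCCGAGTCGCAGCTTA
Complement it base by base (A<->T, C<->G), keeping left-to-right order:
  [0:5] ACAGT -> TGTCA
  [5:10] GTGAG -> CACTC
  [10:15] TTCCT -> AAGGA
  [15:20] CCGAG -> GGCTC
  [20:25] TCGCA -> AGCGT
  [25:30] GCTTA -> CGAAT
Concatenate: TGTCACACTCAAGGAGGCTCAGCGTCGAAT (length 30; written aligned with the template, i.e. 3'->5').

Answer: TGTCACACTCAAGGAGGCTCAGCGTCGAAT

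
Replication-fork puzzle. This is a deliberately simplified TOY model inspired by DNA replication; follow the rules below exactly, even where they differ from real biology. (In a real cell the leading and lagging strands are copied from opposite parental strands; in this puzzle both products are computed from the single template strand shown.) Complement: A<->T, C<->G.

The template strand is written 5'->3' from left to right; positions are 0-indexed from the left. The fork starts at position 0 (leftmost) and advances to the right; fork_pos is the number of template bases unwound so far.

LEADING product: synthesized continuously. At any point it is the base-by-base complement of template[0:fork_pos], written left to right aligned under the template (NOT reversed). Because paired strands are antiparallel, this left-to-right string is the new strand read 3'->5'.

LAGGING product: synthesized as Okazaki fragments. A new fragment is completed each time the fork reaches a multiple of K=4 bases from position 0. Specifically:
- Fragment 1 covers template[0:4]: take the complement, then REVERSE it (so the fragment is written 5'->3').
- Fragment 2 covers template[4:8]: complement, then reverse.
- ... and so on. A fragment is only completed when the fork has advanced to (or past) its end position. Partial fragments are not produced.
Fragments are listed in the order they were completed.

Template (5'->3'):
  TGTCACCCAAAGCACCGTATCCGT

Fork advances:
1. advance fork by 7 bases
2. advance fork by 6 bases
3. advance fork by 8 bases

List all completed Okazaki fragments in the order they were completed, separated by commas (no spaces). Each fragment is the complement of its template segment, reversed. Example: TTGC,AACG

Answer: GACA,GGGT,CTTT,GGTG,ATAC

Derivation:
Step 1: advance 7 -> fork_pos = 0 + 7 = 7. Reached multiple(s) of 4: 4 -> fragment 1 completed (1 total).
Step 2: advance 6 -> fork_pos = 7 + 6 = 13. Reached multiple(s) of 4: 8, 12 -> fragments 2-3 completed (3 total).
Step 3: advance 8 -> fork_pos = 13 + 8 = 21. Reached multiple(s) of 4: 16, 20 -> fragments 4-5 completed (5 total).
Final fork_pos = 21, so 5 fragment(s) are complete. Build each: template segment -> complement -> reverse.
Fragment 1: template[0:4] = TGTC -> complement ACAG -> reversed GACA
Fragment 2: template[4:8] = ACCC -> complement TGGG -> reversed GGGT
Fragment 3: template[8:12] = AAAG -> complement TTTC -> reversed CTTT
Fragment 4: template[12:16] = CACC -> complement GTGG -> reversed GGTG
Fragment 5: template[16:20] = GTAT -> complement CATA -> reversed ATAC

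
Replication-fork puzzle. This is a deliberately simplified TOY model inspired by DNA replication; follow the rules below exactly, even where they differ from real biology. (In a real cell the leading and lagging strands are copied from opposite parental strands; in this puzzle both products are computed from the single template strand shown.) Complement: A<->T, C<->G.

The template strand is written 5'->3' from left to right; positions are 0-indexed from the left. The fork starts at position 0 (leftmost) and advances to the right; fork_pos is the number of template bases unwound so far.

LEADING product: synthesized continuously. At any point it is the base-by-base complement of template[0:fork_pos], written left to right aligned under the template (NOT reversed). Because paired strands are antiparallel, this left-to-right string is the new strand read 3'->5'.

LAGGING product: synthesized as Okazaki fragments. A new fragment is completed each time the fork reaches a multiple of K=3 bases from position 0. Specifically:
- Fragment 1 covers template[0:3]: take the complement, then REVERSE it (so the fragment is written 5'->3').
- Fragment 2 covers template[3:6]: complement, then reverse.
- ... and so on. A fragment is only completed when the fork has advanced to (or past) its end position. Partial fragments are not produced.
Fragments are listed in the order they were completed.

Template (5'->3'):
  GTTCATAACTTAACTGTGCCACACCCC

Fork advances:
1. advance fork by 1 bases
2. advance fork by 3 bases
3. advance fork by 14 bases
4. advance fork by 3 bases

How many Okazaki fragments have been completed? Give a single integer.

Step 1: advance 1 -> fork_pos = 0 + 1 = 1. Next multiple of 3 is 3 (not reached); still 0 fragment(s).
Step 2: advance 3 -> fork_pos = 1 + 3 = 4. Reached multiple(s) of 3: 3 -> fragment 1 completed (1 total).
Step 3: advance 14 -> fork_pos = 4 + 14 = 18. Reached multiple(s) of 3: 6, 9, 12, 15, 18 -> fragments 2-6 completed (6 total).
Step 4: advance 3 -> fork_pos = 18 + 3 = 21. Reached multiple(s) of 3: 21 -> fragment 7 completed (7 total).
Check: final fork_pos = 21; the multiples of 3 that are <= 21 are 3..21 -> 21 // 3 = 7 completed fragment(s).

Answer: 7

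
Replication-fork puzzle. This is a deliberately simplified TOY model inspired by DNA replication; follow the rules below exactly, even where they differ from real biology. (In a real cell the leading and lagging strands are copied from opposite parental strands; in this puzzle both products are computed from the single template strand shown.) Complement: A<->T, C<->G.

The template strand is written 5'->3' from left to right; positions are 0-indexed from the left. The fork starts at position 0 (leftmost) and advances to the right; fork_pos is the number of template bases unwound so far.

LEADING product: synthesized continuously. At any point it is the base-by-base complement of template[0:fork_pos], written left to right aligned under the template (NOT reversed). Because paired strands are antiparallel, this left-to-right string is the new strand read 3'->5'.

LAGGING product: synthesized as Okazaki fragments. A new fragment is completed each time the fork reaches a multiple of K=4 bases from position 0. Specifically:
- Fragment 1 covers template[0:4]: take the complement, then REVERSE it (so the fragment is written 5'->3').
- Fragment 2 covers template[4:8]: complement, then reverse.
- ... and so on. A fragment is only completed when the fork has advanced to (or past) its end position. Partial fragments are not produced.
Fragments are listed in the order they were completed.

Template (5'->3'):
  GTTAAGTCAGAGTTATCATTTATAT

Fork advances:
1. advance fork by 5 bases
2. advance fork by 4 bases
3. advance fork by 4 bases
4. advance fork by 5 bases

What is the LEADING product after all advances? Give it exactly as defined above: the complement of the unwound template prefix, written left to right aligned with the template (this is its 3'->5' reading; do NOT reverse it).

Answer: CAATTCAGTCTCAATAGT

Derivation:
Step 1: advance 5 -> fork_pos = 0 + 5 = 5.
Step 2: advance 4 -> fork_pos = 5 + 4 = 9.
Step 3: advance 4 -> fork_pos = 9 + 4 = 13.
Step 4: advance 5 -> fork_pos = 13 + 5 = 18.
Unwound prefix: template[0:18] = GTTAAGTCAGAGTTATCA
Complement it base by base (A<->T, C<->G), keeping left-to-right order:
  [0:5] GTTAA -> CAATT
  [5:10] GTCAG -> CAGTC
  [10:15] AGTTA -> TCAAT
  [15:18] TCA -> AGT
Concatenate: CAATTCAGTCTCAATAGT (length 18; written aligned with the template, i.e. 3'->5').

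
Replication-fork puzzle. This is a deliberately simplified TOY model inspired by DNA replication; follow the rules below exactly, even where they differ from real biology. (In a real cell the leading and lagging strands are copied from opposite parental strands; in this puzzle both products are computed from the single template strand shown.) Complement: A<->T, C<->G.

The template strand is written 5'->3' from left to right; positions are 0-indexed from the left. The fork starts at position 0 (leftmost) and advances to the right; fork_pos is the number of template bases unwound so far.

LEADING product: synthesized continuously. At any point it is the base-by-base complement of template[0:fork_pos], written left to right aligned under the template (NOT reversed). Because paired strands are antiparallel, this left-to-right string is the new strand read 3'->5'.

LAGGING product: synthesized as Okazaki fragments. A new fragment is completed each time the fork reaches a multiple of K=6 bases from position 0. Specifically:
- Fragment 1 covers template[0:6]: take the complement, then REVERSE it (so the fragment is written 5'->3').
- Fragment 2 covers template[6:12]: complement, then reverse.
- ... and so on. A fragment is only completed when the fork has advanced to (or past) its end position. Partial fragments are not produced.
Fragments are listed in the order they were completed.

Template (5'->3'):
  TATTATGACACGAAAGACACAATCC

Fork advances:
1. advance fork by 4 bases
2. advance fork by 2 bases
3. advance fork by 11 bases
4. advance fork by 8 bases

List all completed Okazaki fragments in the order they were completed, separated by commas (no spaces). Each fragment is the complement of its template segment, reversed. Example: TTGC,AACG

Answer: ATAATA,CGTGTC,GTCTTT,GATTGT

Derivation:
Step 1: advance 4 -> fork_pos = 0 + 4 = 4. Next multiple of 6 is 6 (not reached); still 0 fragment(s).
Step 2: advance 2 -> fork_pos = 4 + 2 = 6. Reached multiple(s) of 6: 6 -> fragment 1 completed (1 total).
Step 3: advance 11 -> fork_pos = 6 + 11 = 17. Reached multiple(s) of 6: 12 -> fragment 2 completed (2 total).
Step 4: advance 8 -> fork_pos = 17 + 8 = 25. Reached multiple(s) of 6: 18, 24 -> fragments 3-4 completed (4 total).
Final fork_pos = 25, so 4 fragment(s) are complete. Build each: template segment -> complement -> reverse.
Fragment 1: template[0:6] = TATTAT -> complement ATAATA -> reversed ATAATA
Fragment 2: template[6:12] = GACACG -> complement CTGTGC -> reversed CGTGTC
Fragment 3: template[12:18] = AAAGAC -> complement TTTCTG -> reversed GTCTTT
Fragment 4: template[18:24] = ACAATC -> complement TGTTAG -> reversed GATTGT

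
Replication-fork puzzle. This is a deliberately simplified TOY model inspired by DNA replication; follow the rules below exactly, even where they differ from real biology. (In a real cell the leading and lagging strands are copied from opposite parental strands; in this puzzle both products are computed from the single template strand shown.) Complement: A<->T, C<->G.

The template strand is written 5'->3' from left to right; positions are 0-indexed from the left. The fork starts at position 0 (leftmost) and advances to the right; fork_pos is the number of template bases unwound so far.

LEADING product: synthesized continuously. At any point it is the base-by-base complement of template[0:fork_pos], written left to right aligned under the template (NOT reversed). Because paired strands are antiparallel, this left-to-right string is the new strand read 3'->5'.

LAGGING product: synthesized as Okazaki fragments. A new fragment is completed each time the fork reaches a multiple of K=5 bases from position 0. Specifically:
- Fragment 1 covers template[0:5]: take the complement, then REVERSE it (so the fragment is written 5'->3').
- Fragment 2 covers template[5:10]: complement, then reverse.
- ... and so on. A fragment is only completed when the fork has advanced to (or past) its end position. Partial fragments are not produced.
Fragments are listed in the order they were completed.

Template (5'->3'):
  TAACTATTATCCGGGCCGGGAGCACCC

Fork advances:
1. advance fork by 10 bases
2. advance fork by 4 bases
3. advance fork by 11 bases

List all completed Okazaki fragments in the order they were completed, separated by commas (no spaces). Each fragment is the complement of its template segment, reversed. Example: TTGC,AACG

Answer: AGTTA,ATAAT,CCCGG,CCCGG,GTGCT

Derivation:
Step 1: advance 10 -> fork_pos = 0 + 10 = 10. Reached multiple(s) of 5: 5, 10 -> fragments 1-2 completed (2 total).
Step 2: advance 4 -> fork_pos = 10 + 4 = 14. Next multiple of 5 is 15 (not reached); still 2 fragment(s).
Step 3: advance 11 -> fork_pos = 14 + 11 = 25. Reached multiple(s) of 5: 15, 20, 25 -> fragments 3-5 completed (5 total).
Final fork_pos = 25, so 5 fragment(s) are complete. Build each: template segment -> complement -> reverse.
Fragment 1: template[0:5] = TAACT -> complement ATTGA -> reversed AGTTA
Fragment 2: template[5:10] = ATTAT -> complement TAATA -> reversed ATAAT
Fragment 3: template[10:15] = CCGGG -> complement GGCCC -> reversed CCCGG
Fragment 4: template[15:20] = CCGGG -> complement GGCCC -> reversed CCCGG
Fragment 5: template[20:25] = AGCAC -> complement TCGTG -> reversed GTGCT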